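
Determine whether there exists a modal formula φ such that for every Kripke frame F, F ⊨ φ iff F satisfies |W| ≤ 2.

Modal frame validity is preserved under disjoint unions.
Any modal formula valid on each of 3 disjoint one-world frames is valid on their disjoint union (validity is preserved under disjoint unions). Each one-world frame has |W|=1≤2, but the union has |W|=3.
So the class is not modally definable.

Not modally definable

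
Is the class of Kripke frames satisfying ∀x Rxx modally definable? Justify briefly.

Yes, by □p → p

The condition is reflexivity. A defining modal formula is □p → p.
Suppose □p→p is valid. At any x set V(p)={w : Rxw}. Then □p holds at x, so p holds at x, i.e. Rxx.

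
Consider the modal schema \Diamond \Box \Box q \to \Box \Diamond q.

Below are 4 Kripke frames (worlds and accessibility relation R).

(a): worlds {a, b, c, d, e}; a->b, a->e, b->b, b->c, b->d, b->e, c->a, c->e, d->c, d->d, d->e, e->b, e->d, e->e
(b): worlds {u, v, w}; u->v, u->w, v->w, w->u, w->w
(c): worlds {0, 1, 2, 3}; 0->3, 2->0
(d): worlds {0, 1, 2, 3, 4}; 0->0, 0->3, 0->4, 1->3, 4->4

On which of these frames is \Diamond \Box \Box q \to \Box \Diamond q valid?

(a), (b)

The schema corresponds to a generalized confluence (Geach) condition: \forall x \forall y \forall z ((xRy \wedge xRz) \to \exists w (y R^2 w \wedge zRw)).
(a): ✓.
(b): ✓.
(c): fails — 0R3, 0R3 but no w with 3R²w and 3Rw.
(d): fails — 0R0, 0R3 but no w with 0R²w and 3Rw.
Valid on: (a), (b).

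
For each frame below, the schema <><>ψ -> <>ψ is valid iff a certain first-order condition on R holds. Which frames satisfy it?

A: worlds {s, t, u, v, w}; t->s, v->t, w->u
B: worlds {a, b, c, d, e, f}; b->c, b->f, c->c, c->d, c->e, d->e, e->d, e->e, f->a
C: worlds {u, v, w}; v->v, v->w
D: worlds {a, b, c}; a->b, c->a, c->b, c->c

C, D

Frame correspondent (Sahlqvist): forall x forall y forall z (Rxy & Ryz -> Rxz) — i.e. transitivity.
A: fails — Rvt and Rts but not Rvs.
B: fails — Rbc and Rcd but not Rbd.
C: condition met.
D: condition met.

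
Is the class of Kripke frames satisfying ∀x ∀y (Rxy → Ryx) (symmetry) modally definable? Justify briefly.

Yes, by q → □◇q

The condition is symmetry. A defining modal formula is q → □◇q.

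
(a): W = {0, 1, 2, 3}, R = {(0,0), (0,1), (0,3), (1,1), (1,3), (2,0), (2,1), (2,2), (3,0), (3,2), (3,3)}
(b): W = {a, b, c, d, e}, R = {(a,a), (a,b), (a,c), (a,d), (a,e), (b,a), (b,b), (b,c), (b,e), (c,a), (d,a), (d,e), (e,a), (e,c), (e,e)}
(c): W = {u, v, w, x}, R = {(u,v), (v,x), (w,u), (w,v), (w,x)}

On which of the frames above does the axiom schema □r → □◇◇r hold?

(a), (b)

Frame correspondent (Sahlqvist): ∀x ∀z (xRz → ∃w (xRw ∧ zR²w)) — i.e. a generalized confluence (Geach) condition.
(a): condition met.
(b): condition met.
(c): fails — uRv but no t with uRt and vR²t.
Valid on: (a), (b).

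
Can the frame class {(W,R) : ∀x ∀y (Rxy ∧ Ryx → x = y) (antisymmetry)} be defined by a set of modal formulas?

Any modally definable frame class is closed under surjective bounded morphisms.
The 8-cycle (worlds 0,1,2,3,4,5,6,7 with 0→1→2→3→4→5→6→7→0) is antisymmetric. Sending even-indexed worlds to s and odd-indexed worlds to t is a surjective bounded morphism onto the two-world frame with s↔t, which is not antisymmetric.
So no modal formula (or set of formulas) defines exactly the antisymmetric frames.

Not definable by any modal formula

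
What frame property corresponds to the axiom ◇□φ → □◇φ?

This is the .2 axiom.
Its frame correspondent is convergence — ∀x ∀y ∀z (Rxy ∧ Rxz → ∃w (Ryw ∧ Rzw)).

convergence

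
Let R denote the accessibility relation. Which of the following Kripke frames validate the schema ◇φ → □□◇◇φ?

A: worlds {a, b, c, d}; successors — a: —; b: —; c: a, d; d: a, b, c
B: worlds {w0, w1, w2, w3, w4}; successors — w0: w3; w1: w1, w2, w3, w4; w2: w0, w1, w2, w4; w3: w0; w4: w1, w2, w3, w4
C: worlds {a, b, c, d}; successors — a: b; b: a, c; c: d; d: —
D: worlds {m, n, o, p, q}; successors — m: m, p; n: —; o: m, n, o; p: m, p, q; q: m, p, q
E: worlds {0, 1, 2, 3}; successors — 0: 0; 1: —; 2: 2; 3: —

The schema corresponds to a generalized confluence (Geach) condition: ∀x ∀y ∀z ((xRy ∧ xR²z) → ∃w (y = w ∧ zR²w)).
A: fails — cRa, cR²a but no w with a=w and aR²w.
B: fails — w0Rw3, w0R²w0 but no w with w3=w and w0R²w.
C: fails — aRb, aR²a but no w with b=w and aR²w.
D: fails — oRm, oR²n but no w with m=w and nR²w.
E: satisfies the condition.

E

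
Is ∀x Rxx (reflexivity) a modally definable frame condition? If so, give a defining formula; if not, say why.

Yes, by □q → q

This is a Sahlqvist condition; the T axiom □q → q defines it.
Suppose □q→q is valid. At any x set V(q)={w : Rxw}. Then □q holds at x, so q holds at x, i.e. Rxx.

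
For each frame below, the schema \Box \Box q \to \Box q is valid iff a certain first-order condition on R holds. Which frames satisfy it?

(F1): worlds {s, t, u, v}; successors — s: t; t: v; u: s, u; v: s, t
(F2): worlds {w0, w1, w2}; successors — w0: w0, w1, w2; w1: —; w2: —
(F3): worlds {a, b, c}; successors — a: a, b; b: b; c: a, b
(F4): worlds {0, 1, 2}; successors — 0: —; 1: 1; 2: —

(F2), (F3), (F4)

This is the axiom for density; its first-order frame correspondent is \forall x \forall y (Rxy \to \exists z (Rxz \wedge Rzy)).
(F1): fails — Rtv but no z with Rtz and Rzv.
(F2): condition met.
(F3): condition met.
(F4): condition met.
Valid on: (F2), (F3), (F4).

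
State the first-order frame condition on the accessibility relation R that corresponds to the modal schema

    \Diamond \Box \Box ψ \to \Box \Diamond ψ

This is a Sahlqvist (Geach-type) schema ◇^1□^2ψ → □^1◇^1ψ.
Minimal-valuation argument: fix x; take any y with xR^1y and any z with xR^1z. Set V(ψ) to the set of worlds R-reachable from y in exactly 2 steps. Then □^2ψ holds at y, so the antecedent holds at x; validity forces ◇^1ψ at z, giving a w with zR^1w and yR^2w.
First-order correspondent: \forall x \forall y \forall z ((xRy \wedge xRz) \to \exists w (y R^2 w \wedge zRw)).

\forall x \forall y \forall z ((xRy \wedge xRz) \to \exists w (y R^2 w \wedge zRw))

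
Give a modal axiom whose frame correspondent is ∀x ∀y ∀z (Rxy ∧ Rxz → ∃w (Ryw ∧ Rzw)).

This is convergence; the standard corresponding axiom is .2: ◇□s → □◇s.
Suppose ◇□s→□◇s is valid. Take Rxy, Rxz and set V(s)={w : Ryw}. Then □s at y so ◇□s at x, so □◇s at x, so ◇s at z, giving w with Rzw and Ryw.

◇□s → □◇s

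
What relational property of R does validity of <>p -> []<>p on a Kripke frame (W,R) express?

Suppose ◇p→□◇p is valid. Take Rxy, Rxz and set V(p)={y}. Then ◇p at x, so □◇p at x, so ◇p at z, so some w with Rzw has p; w=y, i.e. Rzy. By symmetry of the argument, Ryz.
The converse is a direct semantic check.
Frame condition: forall x forall y forall z (Rxy & Rxz -> Ryz).

The Euclidean property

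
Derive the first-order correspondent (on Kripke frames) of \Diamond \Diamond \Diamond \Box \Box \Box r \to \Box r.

This is a Sahlqvist (Geach-type) schema ◇^3□^3r → □^1◇^0r.
First-order correspondent: \forall x \forall y \forall z ((x R^3 y \wedge xRz) \to \exists w (y R^3 w \wedge z = w)).

\forall x \forall y \forall z ((x R^3 y \wedge xRz) \to \exists w (y R^3 w \wedge z = w))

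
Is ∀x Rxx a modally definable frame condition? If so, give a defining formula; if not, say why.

Yes, by □p → p

The condition is reflexivity. A defining modal formula is □p → p.
Suppose □p→p is valid. At any x set V(p)={w : Rxw}. Then □p holds at x, so p holds at x, i.e. Rxx.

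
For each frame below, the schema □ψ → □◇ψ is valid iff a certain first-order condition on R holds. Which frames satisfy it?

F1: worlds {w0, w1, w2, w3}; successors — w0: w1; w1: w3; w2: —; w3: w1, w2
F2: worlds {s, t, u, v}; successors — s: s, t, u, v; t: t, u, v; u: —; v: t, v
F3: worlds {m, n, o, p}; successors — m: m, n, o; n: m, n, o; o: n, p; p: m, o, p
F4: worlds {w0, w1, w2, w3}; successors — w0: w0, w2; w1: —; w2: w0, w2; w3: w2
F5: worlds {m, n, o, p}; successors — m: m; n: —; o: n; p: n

Frame correspondent (Sahlqvist): ∀x ∀z (xRz → ∃w (xRw ∧ zRw)) — i.e. a generalized confluence (Geach) condition.
F1: fails — w0Rw1 but no w with w0Rw and w1Rw.
F2: fails — sRu but no w with sRw and uRw.
F3: satisfies the condition.
F4: satisfies the condition.
F5: fails — oRn but no w with oRw and nRw.

F3, F4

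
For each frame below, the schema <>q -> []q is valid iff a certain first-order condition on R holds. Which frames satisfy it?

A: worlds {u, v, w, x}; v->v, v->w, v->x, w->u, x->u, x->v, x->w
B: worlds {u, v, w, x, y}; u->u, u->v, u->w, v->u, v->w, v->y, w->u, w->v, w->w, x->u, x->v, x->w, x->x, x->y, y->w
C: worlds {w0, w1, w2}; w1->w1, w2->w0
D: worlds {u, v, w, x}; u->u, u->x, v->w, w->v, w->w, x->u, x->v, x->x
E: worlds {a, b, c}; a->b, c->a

The schema corresponds to partial functionality: forall x forall y forall z (Rxy & Rxz -> y = z).
A: fails — v sees both v and w.
B: fails — u sees both u and v.
C: condition met.
D: fails — u sees both u and x.
E: condition met.
Valid on: C, E.

C, E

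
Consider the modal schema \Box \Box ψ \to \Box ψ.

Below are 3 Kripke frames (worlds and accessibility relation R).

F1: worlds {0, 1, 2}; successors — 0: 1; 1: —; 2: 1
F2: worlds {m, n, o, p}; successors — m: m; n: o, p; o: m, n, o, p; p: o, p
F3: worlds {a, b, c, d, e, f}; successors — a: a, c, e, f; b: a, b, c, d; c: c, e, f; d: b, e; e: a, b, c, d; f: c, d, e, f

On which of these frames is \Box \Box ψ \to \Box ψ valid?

F2

Frame correspondent (Sahlqvist): \forall x \forall y (Rxy \to \exists z (Rxz \wedge Rzy)) — i.e. density.
F1: fails — R01 but no z with R0z and Rz1.
F2: condition met.
F3: fails — Rde but no z with Rdz and Rze.
Valid on: F2.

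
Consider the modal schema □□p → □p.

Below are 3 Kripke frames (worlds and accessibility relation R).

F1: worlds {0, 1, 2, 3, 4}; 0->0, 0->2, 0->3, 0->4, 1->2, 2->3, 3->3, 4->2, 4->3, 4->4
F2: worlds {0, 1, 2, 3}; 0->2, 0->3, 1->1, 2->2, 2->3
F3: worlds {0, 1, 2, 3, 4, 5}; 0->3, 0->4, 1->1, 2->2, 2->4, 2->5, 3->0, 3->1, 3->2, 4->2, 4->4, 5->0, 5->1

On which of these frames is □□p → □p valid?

F2

The schema corresponds to density: ∀x ∀y (Rxy → ∃z (Rxz ∧ Rzy)).
F1: fails — R12 but no z with R1z and Rz2.
F2: satisfies the condition.
F3: fails — R50 but no z with R5z and Rz0.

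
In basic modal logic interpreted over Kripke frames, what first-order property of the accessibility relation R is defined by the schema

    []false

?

This schema is the Ver axiom.
Its frame correspondent is emptiness of R — forall x forall y ~Rxy.

emptiness of R: forall x forall y ~Rxy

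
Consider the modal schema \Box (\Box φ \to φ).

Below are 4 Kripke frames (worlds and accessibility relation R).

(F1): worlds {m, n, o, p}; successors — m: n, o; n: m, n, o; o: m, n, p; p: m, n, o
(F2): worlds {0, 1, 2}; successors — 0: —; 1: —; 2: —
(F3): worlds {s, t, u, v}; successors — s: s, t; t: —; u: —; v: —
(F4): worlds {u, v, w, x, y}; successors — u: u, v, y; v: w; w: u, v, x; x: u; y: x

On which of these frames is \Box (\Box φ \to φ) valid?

(F2)

This is the axiom for shift-reflexivity; its first-order frame correspondent is \forall x \forall y (Rxy \to Ryy).
(F1): fails — Rom but not Rmm.
(F2): condition met.
(F3): fails — Rst but not Rtt.
(F4): fails — Ruv but not Rvv.
Valid on: (F2).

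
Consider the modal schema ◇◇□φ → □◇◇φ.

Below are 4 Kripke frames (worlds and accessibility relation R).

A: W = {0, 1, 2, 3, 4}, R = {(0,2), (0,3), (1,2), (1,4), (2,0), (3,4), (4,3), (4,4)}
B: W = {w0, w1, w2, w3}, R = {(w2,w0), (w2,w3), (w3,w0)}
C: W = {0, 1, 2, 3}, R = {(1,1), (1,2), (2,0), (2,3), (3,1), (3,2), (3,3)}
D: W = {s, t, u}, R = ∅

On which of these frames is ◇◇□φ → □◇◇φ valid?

D

The schema corresponds to a generalized confluence (Geach) condition: ∀x ∀y ∀z ((xR²y ∧ xRz) → ∃w (yRw ∧ zR²w)).
A: fails — 1R²3, 1R2 but no w with 3Rw and 2R²w.
B: fails — w2R²w0, w2Rw0 but no w with w0Rw and w0R²w.
C: fails — 1R²0, 1R1 but no w with 0Rw and 1R²w.
D: condition met.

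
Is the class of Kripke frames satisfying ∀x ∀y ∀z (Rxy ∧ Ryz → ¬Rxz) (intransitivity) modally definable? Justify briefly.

No

Modal frame validity is preserved under surjective bounded morphisms.
The 5-cycle (worlds 0,1,2,3,4 with 0→1→2→3→4→0) is intransitive. Mapping every world to a single reflexive point • is a surjective bounded morphism; the reflexive point is not intransitive (R••∧R•• but R••).
So no modal formula (or set of formulas) defines exactly the intransitive frames.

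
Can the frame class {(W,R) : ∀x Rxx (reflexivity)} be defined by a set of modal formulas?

Definable; □p → p defines it

Yes: it is reflexivity, defined by the T schema □p → p.
Suppose □p→p is valid. At any x set V(p)={w : Rxw}. Then □p holds at x, so p holds at x, i.e. Rxx.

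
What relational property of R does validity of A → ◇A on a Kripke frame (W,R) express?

Reflexivity

This is frame-equivalent to □A → A (substitute ¬A for A and contrapose).
Suppose □A→A is valid. At any x set V(A)={w : Rxw}. Then □A holds at x, so A holds at x, i.e. Rxx.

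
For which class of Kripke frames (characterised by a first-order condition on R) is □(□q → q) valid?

Suppose □(□q→q) is valid. Take Rxy and set V(q)={w : Ryw}. Then at y, □q holds; since □(□q→q) at x, □q→q at y, so q at y, i.e. Ryy.

Shift-reflexivity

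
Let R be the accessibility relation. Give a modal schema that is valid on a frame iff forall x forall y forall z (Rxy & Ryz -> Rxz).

□p → □□p

A defining formula is □p → □□p (the 4 axiom).
Suppose □p→□□p is valid. Take Rxy, Ryz and set V(p)={w : Rxw}. Then □p at x, so □□p at x, so □p at y, so p at z, i.e. Rxz.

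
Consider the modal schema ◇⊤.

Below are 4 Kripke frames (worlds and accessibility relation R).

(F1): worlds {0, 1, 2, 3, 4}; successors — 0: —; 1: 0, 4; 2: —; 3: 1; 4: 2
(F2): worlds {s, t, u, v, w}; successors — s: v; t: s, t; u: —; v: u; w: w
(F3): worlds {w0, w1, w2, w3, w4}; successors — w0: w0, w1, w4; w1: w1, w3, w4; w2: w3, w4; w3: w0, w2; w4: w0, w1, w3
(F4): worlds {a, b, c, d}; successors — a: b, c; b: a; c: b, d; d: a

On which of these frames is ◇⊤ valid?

This is the axiom for seriality; its first-order frame correspondent is ∀x ∃y Rxy.
(F1): fails — world 0 has no successor.
(F2): fails — world u has no successor.
(F3): satisfies the condition.
(F4): satisfies the condition.

(F3), (F4)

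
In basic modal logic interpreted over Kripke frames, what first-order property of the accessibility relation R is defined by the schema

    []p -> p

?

reflexivity

This is the T axiom.
It corresponds to reflexivity: forall x Rxx.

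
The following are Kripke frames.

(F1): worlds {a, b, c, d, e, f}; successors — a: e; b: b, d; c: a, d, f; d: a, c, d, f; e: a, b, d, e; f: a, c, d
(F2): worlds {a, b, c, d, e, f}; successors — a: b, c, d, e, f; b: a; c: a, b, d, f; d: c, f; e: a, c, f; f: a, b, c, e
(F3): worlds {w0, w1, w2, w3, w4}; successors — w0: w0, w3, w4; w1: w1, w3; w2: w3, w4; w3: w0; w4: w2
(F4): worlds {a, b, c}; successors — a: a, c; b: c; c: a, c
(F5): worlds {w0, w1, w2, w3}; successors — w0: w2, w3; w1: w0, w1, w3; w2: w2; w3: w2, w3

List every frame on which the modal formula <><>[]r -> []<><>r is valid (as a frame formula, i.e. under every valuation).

(F4), (F5)

Frame correspondent (Sahlqvist): forall x forall y forall z ((x R^2 y & xRz) -> exists w (yRw & z R^2 w)) — i.e. a generalized confluence (Geach) condition.
(F1): fails — bR²a, bRb but no w with aRw and bR²w.
(F2): fails — aR²b, aRb but no w with bRw and bR²w.
(F3): fails — w0R²w3, w0Rw4 but no w with w3Rw and w4R²w.
(F4): holds.
(F5): holds.
Valid on: (F4), (F5).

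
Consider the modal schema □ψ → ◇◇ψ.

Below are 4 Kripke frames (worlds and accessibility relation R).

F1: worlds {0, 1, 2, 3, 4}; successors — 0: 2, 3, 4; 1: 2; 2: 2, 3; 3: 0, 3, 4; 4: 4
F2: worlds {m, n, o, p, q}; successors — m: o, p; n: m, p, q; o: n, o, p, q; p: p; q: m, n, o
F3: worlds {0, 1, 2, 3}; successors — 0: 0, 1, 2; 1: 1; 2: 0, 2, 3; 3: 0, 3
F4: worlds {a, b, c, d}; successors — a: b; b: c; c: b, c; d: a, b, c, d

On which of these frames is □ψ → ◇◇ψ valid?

F1, F2, F3

Frame correspondent (Sahlqvist): ∀x ∃w (xRw ∧ xR²w) — i.e. a generalized confluence (Geach) condition.
F1: satisfies the condition.
F2: satisfies the condition.
F3: satisfies the condition.
F4: fails — at a but no w with aRw and aR²w.
Valid on: F1, F2, F3.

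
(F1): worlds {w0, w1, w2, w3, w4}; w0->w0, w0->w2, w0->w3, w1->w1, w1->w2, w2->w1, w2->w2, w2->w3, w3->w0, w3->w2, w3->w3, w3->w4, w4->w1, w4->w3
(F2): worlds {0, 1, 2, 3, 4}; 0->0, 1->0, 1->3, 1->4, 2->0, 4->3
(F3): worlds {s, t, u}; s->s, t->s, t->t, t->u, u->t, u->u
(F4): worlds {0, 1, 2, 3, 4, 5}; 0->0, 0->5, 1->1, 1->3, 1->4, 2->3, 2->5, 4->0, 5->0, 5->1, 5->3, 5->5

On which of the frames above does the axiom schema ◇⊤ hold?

(F1), (F3)

Frame correspondent (Sahlqvist): ∀x ∃y Rxy — i.e. seriality.
(F1): condition met.
(F2): fails — world 3 has no successor.
(F3): condition met.
(F4): fails — world 3 has no successor.
Valid on: (F1), (F3).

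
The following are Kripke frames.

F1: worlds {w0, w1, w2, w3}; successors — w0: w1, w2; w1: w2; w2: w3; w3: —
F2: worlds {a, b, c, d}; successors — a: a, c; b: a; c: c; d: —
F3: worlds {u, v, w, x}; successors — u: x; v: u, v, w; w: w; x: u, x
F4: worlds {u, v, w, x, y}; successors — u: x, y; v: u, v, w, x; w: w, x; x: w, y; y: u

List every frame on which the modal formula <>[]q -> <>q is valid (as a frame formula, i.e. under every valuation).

Frame correspondent (Sahlqvist): forall x forall y (xRy -> exists w (yRw & xRw)) — i.e. a generalized confluence (Geach) condition.
F1: fails — w0Rw2 but no w with w2Rw and w0Rw.
F2: condition met.
F3: fails — vRu but no t with uRt and vRt.
F4: fails — uRy but no t with yRt and uRt.

F2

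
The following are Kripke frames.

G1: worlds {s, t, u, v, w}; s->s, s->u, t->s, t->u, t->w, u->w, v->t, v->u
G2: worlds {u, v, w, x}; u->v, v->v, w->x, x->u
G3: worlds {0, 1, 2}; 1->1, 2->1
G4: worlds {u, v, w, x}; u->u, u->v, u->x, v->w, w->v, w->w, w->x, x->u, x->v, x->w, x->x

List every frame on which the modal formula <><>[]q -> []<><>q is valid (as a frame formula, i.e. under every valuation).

This is the axiom for a generalized confluence (Geach) condition; its first-order frame correspondent is forall x forall y forall z ((x R^2 y & xRz) -> exists w (yRw & z R^2 w)).
G1: fails — sR²s, sRu but no w* with sRw* and uR²w*.
G2: holds.
G3: holds.
G4: holds.

G2, G3, G4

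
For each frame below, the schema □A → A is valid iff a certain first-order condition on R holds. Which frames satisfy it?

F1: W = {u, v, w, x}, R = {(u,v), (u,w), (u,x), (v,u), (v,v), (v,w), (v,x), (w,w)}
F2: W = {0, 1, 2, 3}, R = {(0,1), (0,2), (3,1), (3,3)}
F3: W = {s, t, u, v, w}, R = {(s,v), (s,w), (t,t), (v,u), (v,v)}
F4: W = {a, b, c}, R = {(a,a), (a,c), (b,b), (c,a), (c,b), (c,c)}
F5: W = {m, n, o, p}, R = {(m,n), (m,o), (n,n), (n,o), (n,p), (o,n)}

F4

The schema corresponds to reflexivity: ∀x Rxx.
F1: fails — world u does not see itself.
F2: fails — world 0 does not see itself.
F3: fails — world s does not see itself.
F4: ✓.
F5: fails — world m does not see itself.
Valid on: F4.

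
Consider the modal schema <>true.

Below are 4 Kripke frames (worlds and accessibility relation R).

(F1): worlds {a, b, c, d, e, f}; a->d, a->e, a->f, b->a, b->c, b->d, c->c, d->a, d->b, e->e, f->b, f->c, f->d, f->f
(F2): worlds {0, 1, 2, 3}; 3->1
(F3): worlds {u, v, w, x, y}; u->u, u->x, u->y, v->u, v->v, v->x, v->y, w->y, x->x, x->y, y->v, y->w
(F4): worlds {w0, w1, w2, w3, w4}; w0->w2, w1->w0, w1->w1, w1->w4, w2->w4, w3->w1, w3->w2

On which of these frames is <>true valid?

The schema corresponds to seriality: forall x exists y Rxy.
(F1): satisfies the condition.
(F2): fails — world 0 has no successor.
(F3): satisfies the condition.
(F4): fails — world w4 has no successor.

(F1), (F3)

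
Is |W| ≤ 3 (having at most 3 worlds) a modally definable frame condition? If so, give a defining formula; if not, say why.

If a class were modally definable it would be closed under disjoint unions (Goldblatt–Thomason).
Any modal formula valid on each of 4 disjoint one-world frames is valid on their disjoint union (validity is preserved under disjoint unions). Each one-world frame has |W|=1≤3, but the union has |W|=4.
So no modal formula (or set of formulas) defines exactly the |W|≤3 frames.

No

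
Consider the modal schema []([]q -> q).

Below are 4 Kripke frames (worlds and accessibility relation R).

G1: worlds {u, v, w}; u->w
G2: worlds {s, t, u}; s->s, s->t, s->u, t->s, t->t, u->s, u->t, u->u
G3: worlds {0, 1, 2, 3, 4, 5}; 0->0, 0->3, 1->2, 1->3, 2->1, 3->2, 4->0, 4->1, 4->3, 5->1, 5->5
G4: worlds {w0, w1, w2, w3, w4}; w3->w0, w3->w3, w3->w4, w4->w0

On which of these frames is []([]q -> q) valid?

The schema corresponds to shift-reflexivity: forall x forall y (Rxy -> Ryy).
G1: fails — Ruw but not Rww.
G2: holds.
G3: fails — R32 but not R22.
G4: fails — Rw4w0 but not Rw0w0.
Valid on: G2.

G2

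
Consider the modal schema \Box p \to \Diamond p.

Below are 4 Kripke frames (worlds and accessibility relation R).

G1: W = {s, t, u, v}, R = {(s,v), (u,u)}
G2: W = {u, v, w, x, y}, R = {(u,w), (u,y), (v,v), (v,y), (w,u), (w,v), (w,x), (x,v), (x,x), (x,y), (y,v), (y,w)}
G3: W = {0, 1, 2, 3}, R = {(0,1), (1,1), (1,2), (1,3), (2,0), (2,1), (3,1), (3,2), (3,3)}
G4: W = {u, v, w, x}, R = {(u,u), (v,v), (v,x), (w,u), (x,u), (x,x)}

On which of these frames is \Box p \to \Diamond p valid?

G2, G3, G4

The schema corresponds to seriality: \forall x \exists y Rxy.
G1: fails — world t has no successor.
G2: satisfies the condition.
G3: satisfies the condition.
G4: satisfies the condition.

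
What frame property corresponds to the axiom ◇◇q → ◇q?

Replacing q by ¬q and contraposing gives the equivalent schema □q → □□q.
Suppose □q→□□q is valid. Take Rxy, Ryz and set V(q)={w : Rxw}. Then □q at x, so □□q at x, so □q at y, so q at z, i.e. Rxz.

Transitivity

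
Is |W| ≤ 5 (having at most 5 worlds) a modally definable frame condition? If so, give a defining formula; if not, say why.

Any modally definable frame class is closed under disjoint unions.
Any modal formula valid on each of 6 disjoint one-world frames is valid on their disjoint union (validity is preserved under disjoint unions). Each one-world frame has |W|=1≤5, but the union has |W|=6.
Hence having at most 5 worlds is not modally definable.

Not definable by any modal formula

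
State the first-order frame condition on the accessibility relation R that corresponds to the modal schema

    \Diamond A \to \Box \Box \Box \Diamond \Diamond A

This is a Sahlqvist (Geach-type) schema ◇^1□^0A → □^3◇^2A.
Minimal-valuation argument: fix x; take any y with xR^1y and any z with xR^3z. Set V(A) to the set of worlds R-reachable from y in exactly 0 steps. Then □^0A holds at y, so the antecedent holds at x; validity forces ◇^2A at z, giving a w with zR^2w and yR^0w.
First-order correspondent: \forall x \forall y \forall z ((xRy \wedge x R^3 z) \to \exists w (y = w \wedge z R^2 w)).

\forall x \forall y \forall z ((xRy \wedge x R^3 z) \to \exists w (y = w \wedge z R^2 w))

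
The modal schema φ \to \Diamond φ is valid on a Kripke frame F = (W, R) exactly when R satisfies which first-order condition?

This is frame-equivalent to □φ → φ (substitute ¬φ for φ and contrapose).
Suppose □φ→φ is valid. At any x set V(φ)={w : Rxw}. Then □φ holds at x, so φ holds at x, i.e. Rxx.
Conversely, on a frame with reflexivity the schema holds at every world under every valuation.
So the correspondent is reflexivity.

Reflexivity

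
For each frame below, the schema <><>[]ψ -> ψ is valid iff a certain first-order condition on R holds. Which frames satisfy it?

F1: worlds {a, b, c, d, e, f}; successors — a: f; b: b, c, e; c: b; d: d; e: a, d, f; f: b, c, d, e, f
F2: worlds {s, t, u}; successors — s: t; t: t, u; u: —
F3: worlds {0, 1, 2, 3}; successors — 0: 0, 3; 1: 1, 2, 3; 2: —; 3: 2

This is the axiom for a generalized confluence (Geach) condition; its first-order frame correspondent is forall x forall y (x R^2 y -> exists w (yRw & x = w)).
F1: fails — aR²b but no w with bRw and a=w.
F2: fails — sR²t but no w with tRw and s=w.
F3: fails — 0R²2 but no w with 2Rw and 0=w.

none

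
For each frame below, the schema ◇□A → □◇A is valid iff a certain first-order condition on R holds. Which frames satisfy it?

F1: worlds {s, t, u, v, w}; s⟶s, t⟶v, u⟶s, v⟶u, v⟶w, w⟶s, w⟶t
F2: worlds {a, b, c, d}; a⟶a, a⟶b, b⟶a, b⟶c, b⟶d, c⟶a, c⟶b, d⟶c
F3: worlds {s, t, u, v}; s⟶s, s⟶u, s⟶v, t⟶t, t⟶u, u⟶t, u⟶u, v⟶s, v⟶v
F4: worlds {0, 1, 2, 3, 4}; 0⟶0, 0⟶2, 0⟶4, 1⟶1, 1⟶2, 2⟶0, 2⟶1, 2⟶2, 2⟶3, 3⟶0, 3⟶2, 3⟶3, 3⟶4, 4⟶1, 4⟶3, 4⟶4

The schema corresponds to convergence: ∀x ∀y ∀z (Rxy ∧ Rxz → ∃w (Ryw ∧ Rzw)).
F1: fails — Rwt and Rws but t and s have no common successor.
F2: fails — Rbc and Rbd but c and d have no common successor.
F3: fails — Rsv and Rsu but v and u have no common successor.
F4: ✓.
Valid on: F4.

F4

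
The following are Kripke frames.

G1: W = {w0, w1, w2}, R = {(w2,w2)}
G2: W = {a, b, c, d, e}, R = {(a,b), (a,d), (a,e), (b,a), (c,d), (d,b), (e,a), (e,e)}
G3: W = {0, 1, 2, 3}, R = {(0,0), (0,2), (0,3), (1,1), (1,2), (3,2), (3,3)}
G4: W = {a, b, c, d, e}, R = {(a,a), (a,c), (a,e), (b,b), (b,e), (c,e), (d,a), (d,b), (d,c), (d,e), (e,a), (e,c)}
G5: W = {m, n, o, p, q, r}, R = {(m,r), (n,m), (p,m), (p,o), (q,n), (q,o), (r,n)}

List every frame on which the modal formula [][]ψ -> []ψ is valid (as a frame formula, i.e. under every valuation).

G1, G3

This is the axiom for density; its first-order frame correspondent is forall x forall y (Rxy -> exists z (Rxz & Rzy)).
G1: satisfies the condition.
G2: fails — Rcd but no z with Rcz and Rzd.
G3: satisfies the condition.
G4: fails — Rce but no z with Rcz and Rze.
G5: fails — Rpm but no z with Rpz and Rzm.
Valid on: G1, G3.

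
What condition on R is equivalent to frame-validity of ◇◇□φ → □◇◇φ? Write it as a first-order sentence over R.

∀x ∀y ∀z ((xR²y ∧ xRz) → ∃w (yRw ∧ zR²w))

This is a Sahlqvist (Geach-type) schema ◇^2□^1φ → □^1◇^2φ.
First-order correspondent: ∀x ∀y ∀z ((xR²y ∧ xRz) → ∃w (yRw ∧ zR²w)).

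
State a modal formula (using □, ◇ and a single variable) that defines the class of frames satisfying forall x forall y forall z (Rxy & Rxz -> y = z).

The condition is partial functionality. The CD schema ◇q → □q defines it.
Suppose ◇q→□q is valid. Take Rxy, Rxz and set V(q)={y}. Then ◇q at x, so □q at x, so q at z, i.e. z=y.

◇q → □q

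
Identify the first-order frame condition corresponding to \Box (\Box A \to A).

Suppose □(□A→A) is valid. Take Rxy and set V(A)={w : Ryw}. Then at y, □A holds; since □(□A→A) at x, □A→A at y, so A at y, i.e. Ryy.

Shift-reflexivity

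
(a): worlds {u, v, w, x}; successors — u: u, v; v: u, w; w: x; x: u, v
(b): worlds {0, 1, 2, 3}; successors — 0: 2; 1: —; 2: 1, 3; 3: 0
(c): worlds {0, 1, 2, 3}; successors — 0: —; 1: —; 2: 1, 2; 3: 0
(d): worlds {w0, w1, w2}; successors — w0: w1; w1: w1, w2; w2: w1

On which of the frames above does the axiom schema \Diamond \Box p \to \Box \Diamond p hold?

This is the axiom for convergence; its first-order frame correspondent is \forall x \forall y \forall z (Rxy \wedge Rxz \to \exists w (Ryw \wedge Rzw)).
(a): fails — Rvw and Rvu but w and u have no common successor.
(b): fails — R23 and R21 but 3 and 1 have no common successor.
(c): fails — R22 and R21 but 2 and 1 have no common successor.
(d): condition met.
Valid on: (d).

(d)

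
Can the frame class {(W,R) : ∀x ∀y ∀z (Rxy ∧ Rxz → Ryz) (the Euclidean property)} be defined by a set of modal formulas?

Yes, by ◇p → □◇p

This is a Sahlqvist condition; the 5 axiom ◇p → □◇p defines it.
Suppose ◇p→□◇p is valid. Take Rxy, Rxz and set V(p)={y}. Then ◇p at x, so □◇p at x, so ◇p at z, so some w with Rzw has p; w=y, i.e. Rzy. By symmetry of the argument, Ryz.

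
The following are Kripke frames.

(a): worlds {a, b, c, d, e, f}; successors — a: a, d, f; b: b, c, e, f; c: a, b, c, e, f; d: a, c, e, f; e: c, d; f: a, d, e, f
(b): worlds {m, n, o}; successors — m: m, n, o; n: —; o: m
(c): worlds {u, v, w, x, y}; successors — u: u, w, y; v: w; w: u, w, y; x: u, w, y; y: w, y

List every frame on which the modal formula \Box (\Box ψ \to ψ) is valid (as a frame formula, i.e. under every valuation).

The schema corresponds to shift-reflexivity: \forall x \forall y (Rxy \to Ryy).
(a): fails — Red but not Rdd.
(b): fails — Rmn but not Rnn.
(c): condition met.
Valid on: (c).

(c)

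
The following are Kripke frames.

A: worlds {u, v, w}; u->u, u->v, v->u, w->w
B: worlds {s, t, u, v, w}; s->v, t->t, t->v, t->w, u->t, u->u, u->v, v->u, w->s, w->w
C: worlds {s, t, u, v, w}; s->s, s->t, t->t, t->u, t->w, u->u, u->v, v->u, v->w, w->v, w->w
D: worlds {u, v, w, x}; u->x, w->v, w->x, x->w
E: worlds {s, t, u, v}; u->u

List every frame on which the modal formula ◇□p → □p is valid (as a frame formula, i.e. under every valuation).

Frame correspondent (Sahlqvist): ∀x ∀y ∀z (Rxy ∧ Rxz → Ryz) — i.e. the Euclidean property.
A: fails — Ruv and Ruv but not Rvv.
B: fails — Rsv and Rsv but not Rvv.
C: fails — Rst and Rss but not Rts.
D: fails — Rux and Rux but not Rxx.
E: condition met.
Valid on: E.

E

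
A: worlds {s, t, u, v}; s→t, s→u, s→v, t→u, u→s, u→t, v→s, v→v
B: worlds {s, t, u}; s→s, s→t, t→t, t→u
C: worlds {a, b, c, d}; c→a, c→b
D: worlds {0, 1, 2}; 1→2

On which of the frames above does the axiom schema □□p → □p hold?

Frame correspondent (Sahlqvist): ∀x ∀y (Rxy → ∃z (Rxz ∧ Rzy)) — i.e. density.
A: fails — Rus but no z with Ruz and Rzs.
B: ✓.
C: fails — Rca but no z with Rcz and Rza.
D: fails — R12 but no z with R1z and Rz2.
Valid on: B.

B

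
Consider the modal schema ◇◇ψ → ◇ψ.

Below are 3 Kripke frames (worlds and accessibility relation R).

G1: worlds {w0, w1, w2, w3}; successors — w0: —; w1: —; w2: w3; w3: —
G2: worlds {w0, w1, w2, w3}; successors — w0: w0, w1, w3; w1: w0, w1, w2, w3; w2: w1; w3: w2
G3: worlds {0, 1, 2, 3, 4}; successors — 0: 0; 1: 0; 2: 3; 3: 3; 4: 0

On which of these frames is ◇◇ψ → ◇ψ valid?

This is the axiom for a generalized confluence (Geach) condition; its first-order frame correspondent is ∀x ∀y (xR²y → ∃w (y = w ∧ xRw)).
G1: holds.
G2: fails — w0R²w2 but no w with w2=w and w0Rw.
G3: holds.

G1, G3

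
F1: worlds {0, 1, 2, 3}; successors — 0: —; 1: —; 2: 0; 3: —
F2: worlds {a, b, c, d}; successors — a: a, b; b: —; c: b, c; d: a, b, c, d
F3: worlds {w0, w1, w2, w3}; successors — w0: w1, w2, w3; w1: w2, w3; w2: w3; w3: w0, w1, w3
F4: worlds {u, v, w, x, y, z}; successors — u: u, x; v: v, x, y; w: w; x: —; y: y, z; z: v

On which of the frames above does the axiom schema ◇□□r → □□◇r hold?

Frame correspondent (Sahlqvist): ∀x ∀y ∀z ((xRy ∧ xR²z) → ∃w (yR²w ∧ zRw)) — i.e. a generalized confluence (Geach) condition.
F1: condition met.
F2: fails — aRa, aR²b but no w with aR²w and bRw.
F3: condition met.
F4: fails — uRu, uR²x but no t with uR²t and xRt.
Valid on: F1, F3.

F1, F3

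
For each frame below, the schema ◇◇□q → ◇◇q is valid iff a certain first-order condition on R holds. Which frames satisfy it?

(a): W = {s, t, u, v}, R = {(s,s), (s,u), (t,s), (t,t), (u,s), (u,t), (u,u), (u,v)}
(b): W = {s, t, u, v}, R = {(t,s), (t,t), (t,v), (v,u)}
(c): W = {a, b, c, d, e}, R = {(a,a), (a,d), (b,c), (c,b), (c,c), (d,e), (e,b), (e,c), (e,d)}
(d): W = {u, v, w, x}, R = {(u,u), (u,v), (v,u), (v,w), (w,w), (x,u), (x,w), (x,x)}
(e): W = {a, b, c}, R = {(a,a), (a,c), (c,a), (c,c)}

This is the axiom for a generalized confluence (Geach) condition; its first-order frame correspondent is ∀x ∀y (xR²y → ∃w (yRw ∧ xR²w)).
(a): fails — sR²v but no w with vRw and sR²w.
(b): fails — tR²s but no w with sRw and tR²w.
(c): fails — dR²d but no w with dRw and dR²w.
(d): ✓.
(e): ✓.

(d), (e)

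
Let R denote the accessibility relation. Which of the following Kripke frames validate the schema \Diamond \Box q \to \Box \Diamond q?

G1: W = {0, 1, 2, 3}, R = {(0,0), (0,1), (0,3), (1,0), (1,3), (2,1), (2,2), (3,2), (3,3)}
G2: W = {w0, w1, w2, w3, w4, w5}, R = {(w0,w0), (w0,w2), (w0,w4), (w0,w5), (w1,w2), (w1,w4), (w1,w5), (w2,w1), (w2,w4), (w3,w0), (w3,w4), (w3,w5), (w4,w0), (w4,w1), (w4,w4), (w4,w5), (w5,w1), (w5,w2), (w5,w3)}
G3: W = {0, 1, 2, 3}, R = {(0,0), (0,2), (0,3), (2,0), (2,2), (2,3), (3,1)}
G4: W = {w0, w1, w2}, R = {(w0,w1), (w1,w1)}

G2, G4

Frame correspondent (Sahlqvist): \forall x \forall y \forall z (Rxy \wedge Rxz \to \exists w (Ryw \wedge Rzw)) — i.e. convergence.
G1: fails — R22 and R21 but 2 and 1 have no common successor.
G2: ✓.
G3: fails — R00 and R03 but 0 and 3 have no common successor.
G4: ✓.
Valid on: G2, G4.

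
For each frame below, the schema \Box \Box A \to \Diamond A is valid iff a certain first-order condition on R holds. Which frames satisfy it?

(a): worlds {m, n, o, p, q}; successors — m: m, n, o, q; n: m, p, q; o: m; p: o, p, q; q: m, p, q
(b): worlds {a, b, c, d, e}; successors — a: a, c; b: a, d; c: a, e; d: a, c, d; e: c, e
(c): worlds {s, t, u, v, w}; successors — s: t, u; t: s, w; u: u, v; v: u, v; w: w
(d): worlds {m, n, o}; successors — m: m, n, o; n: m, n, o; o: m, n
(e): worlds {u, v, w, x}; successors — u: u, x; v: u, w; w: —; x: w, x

(a), (b), (c), (d)

Frame correspondent (Sahlqvist): \forall x \exists w (x R^2 w \wedge xRw) — i.e. a generalized confluence (Geach) condition.
(a): holds.
(b): holds.
(c): holds.
(d): holds.
(e): fails — at w but no t with wR²t and wRt.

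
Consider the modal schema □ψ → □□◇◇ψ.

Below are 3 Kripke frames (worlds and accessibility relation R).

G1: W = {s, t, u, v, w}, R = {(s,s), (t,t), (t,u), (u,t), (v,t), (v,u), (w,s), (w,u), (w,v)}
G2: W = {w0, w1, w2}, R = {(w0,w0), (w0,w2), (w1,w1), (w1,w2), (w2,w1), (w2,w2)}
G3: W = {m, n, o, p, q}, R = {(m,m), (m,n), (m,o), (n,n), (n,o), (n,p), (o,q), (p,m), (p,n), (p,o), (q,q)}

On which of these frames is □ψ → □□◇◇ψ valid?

Frame correspondent (Sahlqvist): ∀x ∀z (xR²z → ∃w (xRw ∧ zR²w)) — i.e. a generalized confluence (Geach) condition.
G1: ✓.
G2: ✓.
G3: fails — mR²o but no w with mRw and oR²w.
Valid on: G1, G2.

G1, G2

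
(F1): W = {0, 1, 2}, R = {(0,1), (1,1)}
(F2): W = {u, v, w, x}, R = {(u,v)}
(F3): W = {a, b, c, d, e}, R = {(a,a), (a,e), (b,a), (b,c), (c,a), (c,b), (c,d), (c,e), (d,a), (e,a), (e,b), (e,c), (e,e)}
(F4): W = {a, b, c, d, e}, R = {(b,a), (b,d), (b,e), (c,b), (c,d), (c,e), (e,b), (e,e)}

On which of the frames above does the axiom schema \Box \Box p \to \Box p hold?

The schema corresponds to density: \forall x \forall y (Rxy \to \exists z (Rxz \wedge Rzy)).
(F1): condition met.
(F2): fails — Ruv but no z with Ruz and Rzv.
(F3): fails — Rbc but no z with Rbz and Rzc.
(F4): fails — Rba but no z with Rbz and Rza.

(F1)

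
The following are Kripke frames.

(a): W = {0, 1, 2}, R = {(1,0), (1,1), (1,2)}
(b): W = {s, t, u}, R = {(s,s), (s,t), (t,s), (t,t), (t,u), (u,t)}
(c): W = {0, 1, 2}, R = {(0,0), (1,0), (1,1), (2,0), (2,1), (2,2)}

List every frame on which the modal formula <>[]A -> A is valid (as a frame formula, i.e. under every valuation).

Frame correspondent (Sahlqvist): forall x forall y (Rxy -> Ryx) — i.e. symmetry.
(a): fails — R12 but not R21.
(b): satisfies the condition.
(c): fails — R10 but not R01.
Valid on: (b).

(b)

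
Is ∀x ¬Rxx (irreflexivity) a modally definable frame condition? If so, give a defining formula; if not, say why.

Any modally definable frame class is closed under surjective bounded morphisms.
The 5-cycle (worlds s,t,u,v,w with s→t→u→v→w→s) is irreflexive, and the map sending every world to a single reflexive point • is a surjective bounded morphism (forth: every edge maps to (•,•); back: every world has a successor). So any modal formula valid on the 5-cycle is also valid on the reflexive point, which is not irreflexive.
So no modal formula (or set of formulas) defines exactly the irreflexive frames.

Not modally definable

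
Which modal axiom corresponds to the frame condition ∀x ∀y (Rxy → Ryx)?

q → □◇q

The condition is symmetry. The B schema q → □◇q defines it.
Suppose q→□◇q is valid. Take Rxy and set V(q)={x}. Then q at x, so □◇q at x, so ◇q at y, so some z with Ryz has q; z=x, i.e. Ryx.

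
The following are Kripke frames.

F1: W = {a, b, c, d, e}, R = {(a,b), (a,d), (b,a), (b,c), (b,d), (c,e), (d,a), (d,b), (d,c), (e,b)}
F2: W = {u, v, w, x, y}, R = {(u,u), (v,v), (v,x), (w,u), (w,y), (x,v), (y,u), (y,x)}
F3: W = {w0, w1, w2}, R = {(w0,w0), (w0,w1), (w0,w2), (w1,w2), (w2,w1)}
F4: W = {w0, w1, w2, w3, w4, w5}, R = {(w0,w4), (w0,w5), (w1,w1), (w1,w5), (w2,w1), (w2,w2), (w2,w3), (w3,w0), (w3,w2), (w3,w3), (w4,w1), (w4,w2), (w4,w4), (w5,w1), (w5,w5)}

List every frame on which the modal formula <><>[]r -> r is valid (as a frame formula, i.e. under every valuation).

The schema corresponds to a generalized confluence (Geach) condition: forall x forall y (x R^2 y -> exists w (yRw & x = w)).
F1: fails — aR²a but no w with aRw and a=w.
F2: fails — wR²u but no t with uRt and w=t.
F3: fails — w0R²w1 but no w with w1Rw and w0=w.
F4: fails — w0R²w1 but no w with w1Rw and w0=w.
Valid on no frame.

none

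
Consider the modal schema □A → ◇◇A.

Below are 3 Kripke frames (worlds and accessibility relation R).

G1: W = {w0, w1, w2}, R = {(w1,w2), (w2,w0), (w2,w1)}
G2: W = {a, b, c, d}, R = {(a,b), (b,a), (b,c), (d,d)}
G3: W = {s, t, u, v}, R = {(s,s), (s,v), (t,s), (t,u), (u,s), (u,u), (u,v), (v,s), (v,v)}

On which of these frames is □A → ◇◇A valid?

G3

This is the axiom for a generalized confluence (Geach) condition; its first-order frame correspondent is ∀x ∃w (xRw ∧ xR²w).
G1: fails — at w0 but no w with w0Rw and w0R²w.
G2: fails — at a but no w with aRw and aR²w.
G3: condition met.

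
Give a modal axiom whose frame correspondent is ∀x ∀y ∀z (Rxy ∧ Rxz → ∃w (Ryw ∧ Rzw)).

A defining formula is ◇□r → □◇r (the .2 axiom).
Suppose ◇□r→□◇r is valid. Take Rxy, Rxz and set V(r)={w : Ryw}. Then □r at y so ◇□r at x, so □◇r at x, so ◇r at z, giving w with Rzw and Ryw.

◇□r → □◇r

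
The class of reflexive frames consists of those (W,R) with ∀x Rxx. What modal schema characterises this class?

This is reflexivity; the standard corresponding axiom is T: □s → s.

□s → s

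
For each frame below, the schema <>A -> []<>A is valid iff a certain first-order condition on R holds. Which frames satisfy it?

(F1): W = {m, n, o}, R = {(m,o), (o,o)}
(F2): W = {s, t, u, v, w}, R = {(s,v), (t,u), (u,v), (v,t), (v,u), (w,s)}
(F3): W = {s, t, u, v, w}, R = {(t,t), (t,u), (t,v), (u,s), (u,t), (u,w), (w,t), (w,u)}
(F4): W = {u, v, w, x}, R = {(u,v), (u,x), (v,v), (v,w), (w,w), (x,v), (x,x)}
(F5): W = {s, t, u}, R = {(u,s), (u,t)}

The schema corresponds to the Euclidean property: forall x forall y forall z (Rxy & Rxz -> Ryz).
(F1): ✓.
(F2): fails — Rsv and Rsv but not Rvv.
(F3): fails — Rtv and Rtv but not Rvv.
(F4): fails — Ruv and Rux but not Rvx.
(F5): fails — Rus and Rus but not Rss.

(F1)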